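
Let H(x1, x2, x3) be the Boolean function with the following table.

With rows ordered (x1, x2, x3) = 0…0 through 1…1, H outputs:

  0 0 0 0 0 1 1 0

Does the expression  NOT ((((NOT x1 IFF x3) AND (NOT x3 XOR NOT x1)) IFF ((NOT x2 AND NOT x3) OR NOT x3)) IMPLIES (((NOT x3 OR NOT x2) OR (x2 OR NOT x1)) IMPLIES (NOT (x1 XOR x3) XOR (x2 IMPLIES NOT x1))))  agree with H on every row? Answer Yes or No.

Evaluate NOT ((((NOT x1 IFF x3) AND (NOT x3 XOR NOT x1)) IFF ((NOT x2 AND NOT x3) OR NOT x3)) IMPLIES (((NOT x3 OR NOT x2) OR (x2 OR NOT x1)) IMPLIES (NOT (x1 XOR x3) XOR (x2 IMPLIES NOT x1)))) on each row and compare to H:
  x1=0, x2=0, x3=0: formula gives 0, H = 0 ✓
  x1=0, x2=0, x3=1: formula gives 0, H = 0 ✓
  x1=0, x2=1, x3=0: formula gives 0, H = 0 ✓
  x1=0, x2=1, x3=1: formula gives 0, H = 0 ✓
  x1=1, x2=0, x3=0: formula gives 0, H = 0 ✓
  …and likewise for the remaining 3 rows.
All 8 rows match — the expression computes H exactly.

Yes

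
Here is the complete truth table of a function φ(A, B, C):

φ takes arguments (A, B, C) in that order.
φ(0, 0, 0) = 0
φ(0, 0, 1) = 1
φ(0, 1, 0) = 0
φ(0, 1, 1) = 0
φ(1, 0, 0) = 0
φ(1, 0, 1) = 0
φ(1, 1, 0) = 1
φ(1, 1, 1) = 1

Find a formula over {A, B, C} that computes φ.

φ(A, B, C) = (((A' · B') · C) + ((A · B) · C')) + ((A · B) · C)

φ=1 on 3 inputs: (0,0,1), (1,1,0), (1,1,1). Reading each as a conjunction of literals (¬A·¬B·C, A·B·¬C, A·B·C) and taking the OR gives the canonical DNF.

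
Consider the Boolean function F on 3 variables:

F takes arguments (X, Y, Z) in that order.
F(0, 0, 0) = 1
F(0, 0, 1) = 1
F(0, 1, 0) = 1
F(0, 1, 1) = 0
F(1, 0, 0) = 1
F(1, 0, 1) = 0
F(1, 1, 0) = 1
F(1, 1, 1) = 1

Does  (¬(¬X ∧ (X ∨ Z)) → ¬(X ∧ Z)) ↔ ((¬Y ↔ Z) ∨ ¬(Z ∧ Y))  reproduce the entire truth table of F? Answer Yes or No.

Yes

Evaluate (¬(¬X ∧ (X ∨ Z)) → ¬(X ∧ Z)) ↔ ((¬Y ↔ Z) ∨ ¬(Z ∧ Y)) on each row and compare to F:
  X=0, Y=0, Z=0: formula gives 1, F = 1 ✓
  X=0, Y=0, Z=1: formula gives 1, F = 1 ✓
  X=0, Y=1, Z=0: formula gives 1, F = 1 ✓
  X=0, Y=1, Z=1: formula gives 0, F = 0 ✓
  X=1, Y=0, Z=0: formula gives 1, F = 1 ✓
  … (the remaining 3 rows also agree.)
No disagreement on any input; they are logically equivalent.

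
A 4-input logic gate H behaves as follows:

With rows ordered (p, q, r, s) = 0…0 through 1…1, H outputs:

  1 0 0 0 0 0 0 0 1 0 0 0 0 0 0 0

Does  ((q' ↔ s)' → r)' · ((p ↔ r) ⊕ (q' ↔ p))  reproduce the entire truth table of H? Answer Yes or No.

Yes

Test each input against both H and the formula:
  p=0, q=0, r=0, s=0: formula gives 1, H = 1 ✓
  p=0, q=0, r=0, s=1: formula gives 0, H = 0 ✓
  p=0, q=0, r=1, s=0: formula gives 0, H = 0 ✓
  p=0, q=0, r=1, s=1: formula gives 0, H = 0 ✓
  … (the remaining 12 rows also agree.)
No disagreement on any input; they are logically equivalent.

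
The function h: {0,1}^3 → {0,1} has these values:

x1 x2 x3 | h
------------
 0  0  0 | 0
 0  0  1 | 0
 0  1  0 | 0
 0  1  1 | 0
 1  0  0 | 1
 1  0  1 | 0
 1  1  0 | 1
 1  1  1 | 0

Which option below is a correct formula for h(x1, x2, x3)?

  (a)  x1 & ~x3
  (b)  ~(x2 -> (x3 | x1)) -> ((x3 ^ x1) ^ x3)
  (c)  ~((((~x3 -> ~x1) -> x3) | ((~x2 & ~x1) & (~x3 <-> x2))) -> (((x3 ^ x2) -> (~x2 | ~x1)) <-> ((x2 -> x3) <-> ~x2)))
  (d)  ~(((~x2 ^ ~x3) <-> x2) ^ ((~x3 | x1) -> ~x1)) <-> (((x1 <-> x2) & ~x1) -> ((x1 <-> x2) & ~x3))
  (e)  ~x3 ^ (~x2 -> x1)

(b) disagrees with h on (0,0,0) (formula → 1, table → 0); rule it out.
(c) disagrees with h on (0,1,1) (formula → 1, table → 0); rule it out.
(d) disagrees with h on (0,0,0) (formula → 1, table → 0); rule it out.
(e) disagrees with h on (0,0,0) (formula → 1, table → 0); rule it out.
(a) is the remaining candidate, and it agrees with h on all 8 inputs.

a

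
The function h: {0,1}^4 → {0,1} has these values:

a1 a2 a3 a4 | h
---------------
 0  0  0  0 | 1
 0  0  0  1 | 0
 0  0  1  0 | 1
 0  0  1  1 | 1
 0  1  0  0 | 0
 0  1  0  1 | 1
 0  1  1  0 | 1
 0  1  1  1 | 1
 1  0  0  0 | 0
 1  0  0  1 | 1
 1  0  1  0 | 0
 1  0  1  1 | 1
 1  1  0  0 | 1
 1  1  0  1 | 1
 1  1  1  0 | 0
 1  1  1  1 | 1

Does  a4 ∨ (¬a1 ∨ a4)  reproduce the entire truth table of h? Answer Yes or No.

No

Check the formula against h row by row:
  a1=0, a2=0, a3=0, a4=0: formula gives 1, h = 1 ✓
  a1=0, a2=0, a3=0, a4=1: formula gives 1, but h = 0 ✗
A single disagreement suffices: at (0,0,0,1) they differ, so the formula does not compute h.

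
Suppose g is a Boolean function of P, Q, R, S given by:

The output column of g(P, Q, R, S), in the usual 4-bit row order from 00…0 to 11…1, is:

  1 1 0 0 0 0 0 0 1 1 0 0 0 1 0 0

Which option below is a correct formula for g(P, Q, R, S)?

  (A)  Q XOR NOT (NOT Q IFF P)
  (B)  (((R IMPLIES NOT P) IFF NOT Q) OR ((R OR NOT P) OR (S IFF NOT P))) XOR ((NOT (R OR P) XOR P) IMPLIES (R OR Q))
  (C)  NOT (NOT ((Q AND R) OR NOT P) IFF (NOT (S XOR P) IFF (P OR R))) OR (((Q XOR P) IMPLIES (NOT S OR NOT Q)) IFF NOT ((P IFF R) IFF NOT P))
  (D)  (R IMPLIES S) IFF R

B

(A) fails at (0,0,1,0): the formula yields 1, g is 0.
(C) fails at (0,0,0,0): the formula yields 0, g is 1.
(D) fails at (0,0,0,0): the formula yields 0, g is 1.
(B) is the remaining candidate, and it agrees with g on all 16 inputs.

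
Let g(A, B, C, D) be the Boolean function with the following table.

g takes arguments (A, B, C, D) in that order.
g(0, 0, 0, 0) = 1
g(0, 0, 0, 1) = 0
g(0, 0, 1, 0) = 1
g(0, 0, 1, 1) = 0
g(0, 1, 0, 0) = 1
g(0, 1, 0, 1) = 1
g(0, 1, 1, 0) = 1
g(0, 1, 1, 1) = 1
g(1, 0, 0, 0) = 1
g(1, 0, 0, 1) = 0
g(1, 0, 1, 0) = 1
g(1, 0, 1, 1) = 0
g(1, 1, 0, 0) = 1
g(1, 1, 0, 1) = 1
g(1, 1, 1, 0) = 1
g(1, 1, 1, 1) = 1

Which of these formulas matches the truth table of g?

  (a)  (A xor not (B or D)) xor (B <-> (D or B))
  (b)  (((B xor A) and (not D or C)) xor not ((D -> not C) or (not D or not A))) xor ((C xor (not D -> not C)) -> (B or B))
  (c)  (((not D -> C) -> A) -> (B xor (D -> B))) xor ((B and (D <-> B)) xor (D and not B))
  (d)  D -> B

(a) disagrees with g on (0,0,0,0) (formula → 0, table → 1); rule it out.
(b) disagrees with g on (0,0,0,0) (formula → 0, table → 1); rule it out.
(c) disagrees with g on (0,1,0,0) (formula → 0, table → 1); rule it out.
Only (d) survives; checking it on all 16 rows confirms it matches g.

d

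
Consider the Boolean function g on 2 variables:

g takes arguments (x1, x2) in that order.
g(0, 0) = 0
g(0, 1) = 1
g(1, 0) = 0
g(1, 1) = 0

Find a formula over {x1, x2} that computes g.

1 only at (0,1): NOT x1 AND x2.

g(x1, x2) = ¬x1 ∧ x2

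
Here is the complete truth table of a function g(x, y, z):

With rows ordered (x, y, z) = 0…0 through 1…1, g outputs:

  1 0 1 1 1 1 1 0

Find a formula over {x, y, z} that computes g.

g is 0 on only 2 rows — (0,0,1), (1,1,1). Writing each as a minterm (¬x·¬y·z, x·y·z) and OR-ing them characterizes exactly where g=0, so g is the negation of that disjunction.

g(x, y, z) = ~(((~x & ~y) & z) | ((x & y) & z))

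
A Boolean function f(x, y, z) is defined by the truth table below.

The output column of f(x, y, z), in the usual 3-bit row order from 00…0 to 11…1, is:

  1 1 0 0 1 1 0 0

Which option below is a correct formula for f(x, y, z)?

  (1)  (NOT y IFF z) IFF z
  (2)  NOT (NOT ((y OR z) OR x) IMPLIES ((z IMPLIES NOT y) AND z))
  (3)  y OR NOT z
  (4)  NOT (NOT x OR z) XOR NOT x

1

(2) fails at (0,0,1): the formula yields 0, f is 1.
(3) fails at (0,0,1): the formula yields 0, f is 1.
(4) fails at (0,1,0): the formula yields 1, f is 0.
That leaves (1). Evaluating it on every row reproduces the table of f exactly.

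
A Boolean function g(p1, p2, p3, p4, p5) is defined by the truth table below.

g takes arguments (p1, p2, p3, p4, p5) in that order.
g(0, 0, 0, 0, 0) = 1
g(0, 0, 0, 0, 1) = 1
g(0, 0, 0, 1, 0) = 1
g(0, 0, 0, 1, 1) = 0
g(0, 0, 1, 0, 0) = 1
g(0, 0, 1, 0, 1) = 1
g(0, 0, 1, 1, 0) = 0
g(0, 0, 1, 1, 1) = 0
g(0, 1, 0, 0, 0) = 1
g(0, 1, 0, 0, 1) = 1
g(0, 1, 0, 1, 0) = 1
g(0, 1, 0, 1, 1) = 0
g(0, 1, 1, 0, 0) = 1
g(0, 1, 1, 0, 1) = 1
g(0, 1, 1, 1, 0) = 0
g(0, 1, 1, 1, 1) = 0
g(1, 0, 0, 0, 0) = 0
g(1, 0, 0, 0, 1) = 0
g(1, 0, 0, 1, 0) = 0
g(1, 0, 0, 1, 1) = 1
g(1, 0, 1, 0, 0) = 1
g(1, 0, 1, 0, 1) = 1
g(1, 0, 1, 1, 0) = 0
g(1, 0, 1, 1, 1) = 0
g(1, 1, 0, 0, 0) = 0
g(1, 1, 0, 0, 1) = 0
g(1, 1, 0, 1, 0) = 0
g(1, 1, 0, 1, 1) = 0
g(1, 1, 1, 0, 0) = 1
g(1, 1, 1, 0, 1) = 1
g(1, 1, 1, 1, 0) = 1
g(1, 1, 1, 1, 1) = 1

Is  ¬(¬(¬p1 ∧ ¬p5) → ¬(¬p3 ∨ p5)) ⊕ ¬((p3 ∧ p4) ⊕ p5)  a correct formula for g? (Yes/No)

Test each input against both g and the formula:
  p1=0, p2=0, p3=0, p4=0, p5=0: formula gives 1, g = 1 ✓
  p1=0, p2=0, p3=0, p4=0, p5=1: formula gives 1, g = 1 ✓
  p1=0, p2=0, p3=0, p4=1, p5=0: formula gives 1, g = 1 ✓
  p1=0, p2=0, p3=0, p4=1, p5=1: formula gives 1, but g = 0 ✗
A single disagreement suffices: at (0,0,0,1,1) they differ, so the formula does not compute g.

No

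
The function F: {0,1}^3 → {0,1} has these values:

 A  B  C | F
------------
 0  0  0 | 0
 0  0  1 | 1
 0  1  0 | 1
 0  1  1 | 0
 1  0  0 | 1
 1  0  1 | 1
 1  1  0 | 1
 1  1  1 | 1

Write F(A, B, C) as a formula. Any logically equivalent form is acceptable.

The 0-rows are (0,0,0), (0,1,1). Take each as a conjunction (¬A·¬B·¬C, ¬A·B·C), form their disjunction, and complement — that gives a formula that is 1 everywhere F is.

F(A, B, C) = (((A' · B') · C') + ((A' · B) · C))'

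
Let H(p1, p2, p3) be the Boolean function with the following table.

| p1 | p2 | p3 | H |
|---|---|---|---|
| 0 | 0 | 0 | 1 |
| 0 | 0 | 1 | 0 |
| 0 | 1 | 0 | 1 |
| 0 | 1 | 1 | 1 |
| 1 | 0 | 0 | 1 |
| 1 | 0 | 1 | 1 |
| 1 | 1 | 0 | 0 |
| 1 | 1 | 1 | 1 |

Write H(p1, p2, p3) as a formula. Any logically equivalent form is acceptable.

H(p1, p2, p3) = ¬(((¬p1 ∧ ¬p2) ∧ p3) ∨ ((p1 ∧ p2) ∧ ¬p3))

There are just 2 zero rows: (0,0,1), (1,1,0). Their minterms are ¬p1·¬p2·p3, p1·p2·¬p3; the OR of those covers precisely the 0-outputs, and negating it yields H.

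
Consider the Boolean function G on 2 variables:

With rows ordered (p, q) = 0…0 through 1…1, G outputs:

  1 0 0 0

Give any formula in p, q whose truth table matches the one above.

The output is 1 only when every input is 0 — NOR of all inputs.

G(p, q) = NOT (p OR q)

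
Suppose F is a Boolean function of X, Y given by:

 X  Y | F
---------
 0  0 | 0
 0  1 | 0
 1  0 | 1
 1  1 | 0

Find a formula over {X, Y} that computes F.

F(X, Y) = X ∧ ¬Y

1 only at (1,0): X AND NOT Y.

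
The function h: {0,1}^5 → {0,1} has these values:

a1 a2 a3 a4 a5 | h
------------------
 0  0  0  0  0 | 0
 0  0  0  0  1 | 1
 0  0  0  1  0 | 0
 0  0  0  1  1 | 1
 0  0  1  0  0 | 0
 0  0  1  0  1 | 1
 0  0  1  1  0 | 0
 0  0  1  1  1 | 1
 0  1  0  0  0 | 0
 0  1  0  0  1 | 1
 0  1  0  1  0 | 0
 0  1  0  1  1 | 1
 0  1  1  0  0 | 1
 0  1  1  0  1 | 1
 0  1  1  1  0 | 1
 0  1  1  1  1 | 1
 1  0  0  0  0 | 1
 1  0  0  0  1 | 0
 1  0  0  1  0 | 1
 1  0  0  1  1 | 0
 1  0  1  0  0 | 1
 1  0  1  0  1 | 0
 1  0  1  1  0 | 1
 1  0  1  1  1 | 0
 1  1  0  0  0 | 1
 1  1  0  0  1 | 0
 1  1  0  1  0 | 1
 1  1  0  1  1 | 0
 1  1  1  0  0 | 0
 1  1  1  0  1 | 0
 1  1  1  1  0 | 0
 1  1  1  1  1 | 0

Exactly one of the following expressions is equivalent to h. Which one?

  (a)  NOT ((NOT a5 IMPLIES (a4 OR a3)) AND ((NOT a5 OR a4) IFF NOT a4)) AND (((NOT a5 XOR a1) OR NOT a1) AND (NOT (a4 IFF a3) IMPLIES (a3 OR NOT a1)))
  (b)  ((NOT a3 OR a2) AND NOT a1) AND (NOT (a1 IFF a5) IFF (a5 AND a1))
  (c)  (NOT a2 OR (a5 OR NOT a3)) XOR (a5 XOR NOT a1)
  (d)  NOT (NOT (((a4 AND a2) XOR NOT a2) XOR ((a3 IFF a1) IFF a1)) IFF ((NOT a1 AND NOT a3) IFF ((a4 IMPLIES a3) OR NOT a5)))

c

(a) fails at (0,0,0,0,0): the formula yields 1, h is 0.
(b) fails at (0,0,0,0,0): the formula yields 1, h is 0.
(d) fails at (0,0,0,0,0): the formula yields 1, h is 0.
Only (c) survives; checking it on all 32 rows confirms it matches h.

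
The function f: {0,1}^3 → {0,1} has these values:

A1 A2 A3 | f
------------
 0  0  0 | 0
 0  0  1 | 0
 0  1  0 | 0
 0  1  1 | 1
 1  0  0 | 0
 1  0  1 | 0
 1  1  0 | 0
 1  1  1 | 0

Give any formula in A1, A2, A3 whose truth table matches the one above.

f(A1, A2, A3) = (¬A1 ∧ A2) ∧ A3

f is 1 on exactly one input, (0,1,1), whose minterm is ¬A1·A2·A3. So f is just that conjunction.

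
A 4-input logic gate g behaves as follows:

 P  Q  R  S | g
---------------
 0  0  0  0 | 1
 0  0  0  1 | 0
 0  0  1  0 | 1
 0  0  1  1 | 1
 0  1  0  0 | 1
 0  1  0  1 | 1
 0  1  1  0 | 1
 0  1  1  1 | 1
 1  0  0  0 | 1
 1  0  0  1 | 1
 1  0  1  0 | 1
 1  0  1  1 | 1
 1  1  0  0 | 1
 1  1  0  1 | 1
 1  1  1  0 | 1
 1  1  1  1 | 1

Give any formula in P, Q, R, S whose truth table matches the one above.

g is 0 on exactly one input, (0,0,0,1), whose minterm is ¬P·¬Q·¬R·S. So g is the negation of that single conjunction.

g(P, Q, R, S) = ~(((~P & ~Q) & ~R) & S)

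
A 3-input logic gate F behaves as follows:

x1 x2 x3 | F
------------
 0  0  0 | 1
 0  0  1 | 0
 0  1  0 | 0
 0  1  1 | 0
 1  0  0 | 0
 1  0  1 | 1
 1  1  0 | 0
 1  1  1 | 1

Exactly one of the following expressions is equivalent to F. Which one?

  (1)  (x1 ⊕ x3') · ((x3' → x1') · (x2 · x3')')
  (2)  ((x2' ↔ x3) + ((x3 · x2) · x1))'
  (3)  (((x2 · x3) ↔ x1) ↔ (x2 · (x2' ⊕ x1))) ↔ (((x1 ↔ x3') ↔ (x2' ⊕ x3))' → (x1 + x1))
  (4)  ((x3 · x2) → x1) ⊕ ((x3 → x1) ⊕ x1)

1

(2) disagrees with F on (0,1,1) (formula → 1, table → 0); rule it out.
(3) disagrees with F on (0,0,1) (formula → 1, table → 0); rule it out.
(4) disagrees with F on (0,0,0) (formula → 0, table → 1); rule it out.
That leaves (1). Evaluating it on every row reproduces the table of F exactly.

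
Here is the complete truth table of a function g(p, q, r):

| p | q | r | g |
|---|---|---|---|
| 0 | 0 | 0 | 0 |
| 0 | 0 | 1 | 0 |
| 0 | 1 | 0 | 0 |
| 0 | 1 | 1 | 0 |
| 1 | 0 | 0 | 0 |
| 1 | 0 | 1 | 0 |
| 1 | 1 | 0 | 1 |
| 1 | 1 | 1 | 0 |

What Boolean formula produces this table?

g(p, q, r) = (p · q) · r'

g is 1 on exactly one input, (1,1,0), whose minterm is p·q·¬r. So g is just that conjunction.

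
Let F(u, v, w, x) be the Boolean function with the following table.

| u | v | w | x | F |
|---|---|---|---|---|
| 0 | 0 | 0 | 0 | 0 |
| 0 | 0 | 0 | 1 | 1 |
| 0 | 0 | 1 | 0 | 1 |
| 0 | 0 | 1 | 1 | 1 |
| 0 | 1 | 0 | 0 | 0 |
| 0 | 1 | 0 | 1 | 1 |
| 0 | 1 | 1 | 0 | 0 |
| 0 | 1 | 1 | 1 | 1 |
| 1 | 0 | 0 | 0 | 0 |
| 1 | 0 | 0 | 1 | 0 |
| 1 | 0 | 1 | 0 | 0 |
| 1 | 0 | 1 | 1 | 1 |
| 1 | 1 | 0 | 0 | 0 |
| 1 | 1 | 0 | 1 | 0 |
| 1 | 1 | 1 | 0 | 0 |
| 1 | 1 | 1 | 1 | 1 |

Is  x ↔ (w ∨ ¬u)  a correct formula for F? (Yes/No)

No

Check the formula against F row by row:
  u=0, v=0, w=0, x=0: formula gives 0, F = 0 ✓
  u=0, v=0, w=0, x=1: formula gives 1, F = 1 ✓
  u=0, v=0, w=1, x=0: formula gives 0, but F = 1 ✗
A single disagreement suffices: at (0,0,1,0) they differ, so the formula does not compute F.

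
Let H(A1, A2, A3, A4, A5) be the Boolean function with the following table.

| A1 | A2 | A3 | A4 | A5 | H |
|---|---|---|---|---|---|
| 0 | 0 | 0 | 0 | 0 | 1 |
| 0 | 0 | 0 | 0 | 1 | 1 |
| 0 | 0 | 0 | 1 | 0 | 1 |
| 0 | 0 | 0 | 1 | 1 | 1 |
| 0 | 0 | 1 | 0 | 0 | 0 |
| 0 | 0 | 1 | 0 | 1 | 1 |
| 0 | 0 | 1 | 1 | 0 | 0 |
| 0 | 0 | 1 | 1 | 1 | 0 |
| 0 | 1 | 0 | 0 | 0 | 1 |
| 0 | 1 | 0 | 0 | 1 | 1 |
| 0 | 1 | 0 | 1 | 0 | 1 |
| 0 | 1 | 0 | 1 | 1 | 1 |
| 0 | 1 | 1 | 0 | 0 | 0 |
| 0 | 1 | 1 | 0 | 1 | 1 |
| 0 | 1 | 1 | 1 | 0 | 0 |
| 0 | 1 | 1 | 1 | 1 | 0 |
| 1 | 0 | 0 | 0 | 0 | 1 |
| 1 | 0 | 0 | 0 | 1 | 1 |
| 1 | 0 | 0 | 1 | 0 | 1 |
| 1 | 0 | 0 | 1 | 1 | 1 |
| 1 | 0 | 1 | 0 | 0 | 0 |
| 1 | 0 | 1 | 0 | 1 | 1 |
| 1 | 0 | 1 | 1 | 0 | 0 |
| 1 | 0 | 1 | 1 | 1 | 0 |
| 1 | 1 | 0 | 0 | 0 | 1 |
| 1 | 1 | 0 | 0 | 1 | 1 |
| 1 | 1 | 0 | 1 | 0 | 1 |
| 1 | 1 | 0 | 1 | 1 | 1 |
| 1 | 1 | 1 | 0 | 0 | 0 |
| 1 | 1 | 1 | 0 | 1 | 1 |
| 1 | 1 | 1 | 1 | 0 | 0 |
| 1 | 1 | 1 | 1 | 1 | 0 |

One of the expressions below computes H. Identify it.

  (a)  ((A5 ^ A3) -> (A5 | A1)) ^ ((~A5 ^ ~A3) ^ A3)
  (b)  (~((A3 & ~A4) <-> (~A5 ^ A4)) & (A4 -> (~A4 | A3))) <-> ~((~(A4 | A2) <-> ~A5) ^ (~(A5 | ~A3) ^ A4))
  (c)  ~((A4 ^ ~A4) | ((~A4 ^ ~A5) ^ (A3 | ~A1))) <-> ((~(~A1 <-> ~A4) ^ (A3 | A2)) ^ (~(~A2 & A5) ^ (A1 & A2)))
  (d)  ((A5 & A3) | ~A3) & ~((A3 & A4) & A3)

d

(a) fails at (0,0,0,0,1): the formula yields 0, H is 1.
(b) fails at (0,0,0,0,0): the formula yields 0, H is 1.
(c) fails at (0,0,0,0,0): the formula yields 0, H is 1.
(d) is the remaining candidate, and it agrees with H on all 32 inputs.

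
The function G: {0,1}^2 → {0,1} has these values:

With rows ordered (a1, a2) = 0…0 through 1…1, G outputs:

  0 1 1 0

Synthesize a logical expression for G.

G(a1, a2) = a1 xor a2

The output is 1 exactly when an odd number of inputs are 1 — the 2-way XOR (parity).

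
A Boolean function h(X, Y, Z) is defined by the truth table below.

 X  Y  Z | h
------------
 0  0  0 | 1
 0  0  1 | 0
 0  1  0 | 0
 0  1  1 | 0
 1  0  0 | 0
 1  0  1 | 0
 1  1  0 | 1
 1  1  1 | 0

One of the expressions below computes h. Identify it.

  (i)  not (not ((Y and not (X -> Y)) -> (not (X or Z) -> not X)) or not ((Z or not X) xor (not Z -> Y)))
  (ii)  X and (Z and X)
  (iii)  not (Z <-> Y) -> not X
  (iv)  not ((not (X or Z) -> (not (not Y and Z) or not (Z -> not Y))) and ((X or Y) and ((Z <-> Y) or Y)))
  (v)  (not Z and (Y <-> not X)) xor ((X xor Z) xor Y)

i

(ii): at (0,0,0) it gives 0, but h = 1 — eliminated.
(iii): at (0,0,1) it gives 1, but h = 0 — eliminated.
(iv): at (0,0,1) it gives 1, but h = 0 — eliminated.
(v): at (0,0,0) it gives 0, but h = 1 — eliminated.
Only (i) survives; checking it on all 8 rows confirms it matches h.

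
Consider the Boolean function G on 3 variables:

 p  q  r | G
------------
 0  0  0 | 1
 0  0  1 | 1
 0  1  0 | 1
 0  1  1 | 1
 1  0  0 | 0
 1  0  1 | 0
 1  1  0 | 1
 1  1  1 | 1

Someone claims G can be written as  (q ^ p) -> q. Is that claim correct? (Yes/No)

Evaluate (q ^ p) -> q on each row and compare to G:
  p=0, q=0, r=0: formula gives 1, G = 1 ✓
  p=0, q=0, r=1: formula gives 1, G = 1 ✓
  p=0, q=1, r=0: formula gives 1, G = 1 ✓
  p=0, q=1, r=1: formula gives 1, G = 1 ✓
  p=1, q=0, r=0: formula gives 0, G = 0 ✓
  …and likewise for the remaining 3 rows.
All 8 rows match — the expression computes G exactly.

Yes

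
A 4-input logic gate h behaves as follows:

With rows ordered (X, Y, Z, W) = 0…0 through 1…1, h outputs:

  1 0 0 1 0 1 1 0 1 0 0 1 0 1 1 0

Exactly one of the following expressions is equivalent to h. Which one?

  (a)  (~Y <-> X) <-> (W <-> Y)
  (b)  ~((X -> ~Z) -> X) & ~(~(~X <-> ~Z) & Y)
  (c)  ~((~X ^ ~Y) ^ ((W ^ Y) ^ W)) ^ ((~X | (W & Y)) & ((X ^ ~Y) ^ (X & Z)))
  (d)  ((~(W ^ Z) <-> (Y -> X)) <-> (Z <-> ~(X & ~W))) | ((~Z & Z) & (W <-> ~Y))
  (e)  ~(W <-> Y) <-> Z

e

(a): at (0,0,0,0) it gives 0, but h = 1 — eliminated.
(b): at (0,0,0,1) it gives 1, but h = 0 — eliminated.
(c): at (0,0,0,0) it gives 0, but h = 1 — eliminated.
(d): at (0,0,0,0) it gives 0, but h = 1 — eliminated.
Only (e) survives; checking it on all 16 rows confirms it matches h.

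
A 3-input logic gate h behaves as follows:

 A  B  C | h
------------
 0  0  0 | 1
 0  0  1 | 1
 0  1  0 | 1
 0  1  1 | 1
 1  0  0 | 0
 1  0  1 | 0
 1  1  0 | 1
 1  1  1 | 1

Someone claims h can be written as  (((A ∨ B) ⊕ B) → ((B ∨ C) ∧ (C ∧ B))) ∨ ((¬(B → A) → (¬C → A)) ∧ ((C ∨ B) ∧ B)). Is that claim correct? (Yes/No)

Yes

Evaluate (((A ∨ B) ⊕ B) → ((B ∨ C) ∧ (C ∧ B))) ∨ ((¬(B → A) → (¬C → A)) ∧ ((C ∨ B) ∧ B)) on each row and compare to h:
  A=0, B=0, C=0: formula gives 1, h = 1 ✓
  A=0, B=0, C=1: formula gives 1, h = 1 ✓
  A=0, B=1, C=0: formula gives 1, h = 1 ✓
  A=0, B=1, C=1: formula gives 1, h = 1 ✓
  A=1, B=0, C=0: formula gives 0, h = 0 ✓
  … (the remaining 3 rows also agree.)
All 8 rows match — the expression computes h exactly.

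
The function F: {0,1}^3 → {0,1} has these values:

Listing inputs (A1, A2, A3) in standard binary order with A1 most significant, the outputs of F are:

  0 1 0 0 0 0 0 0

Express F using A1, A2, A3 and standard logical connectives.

F(A1, A2, A3) = (~A1 & ~A2) & A3

Only row (0,0,1) gives 1. That row's minterm ¬A1·¬A2·A3 is F directly.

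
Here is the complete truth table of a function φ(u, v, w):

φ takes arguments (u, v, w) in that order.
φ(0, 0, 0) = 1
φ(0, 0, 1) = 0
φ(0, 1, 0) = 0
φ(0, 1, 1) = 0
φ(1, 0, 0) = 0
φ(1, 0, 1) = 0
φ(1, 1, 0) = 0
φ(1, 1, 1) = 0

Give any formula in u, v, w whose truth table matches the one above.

φ(u, v, w) = not ((u or v) or w)

The output is 1 only when every input is 0 — NOR of all inputs.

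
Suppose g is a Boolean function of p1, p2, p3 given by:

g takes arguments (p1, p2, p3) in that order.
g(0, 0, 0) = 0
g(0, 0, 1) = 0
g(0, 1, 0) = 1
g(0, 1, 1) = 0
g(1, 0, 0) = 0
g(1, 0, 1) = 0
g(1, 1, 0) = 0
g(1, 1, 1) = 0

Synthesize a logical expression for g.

g(p1, p2, p3) = (not p1 and p2) and not p3

Only row (0,1,0) gives 1. That row's minterm ¬p1·p2·¬p3 is g directly.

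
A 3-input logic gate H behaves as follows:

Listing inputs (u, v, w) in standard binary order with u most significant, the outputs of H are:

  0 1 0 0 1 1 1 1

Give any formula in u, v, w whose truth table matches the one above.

There are just 3 zero rows: (0,0,0), (0,1,0), (0,1,1). Their minterms are ¬u·¬v·¬w, ¬u·v·¬w, ¬u·v·w; the OR of those covers precisely the 0-outputs, and negating it yields H.

H(u, v, w) = ¬((((¬u ∧ ¬v) ∧ ¬w) ∨ ((¬u ∧ v) ∧ ¬w)) ∨ ((¬u ∧ v) ∧ w))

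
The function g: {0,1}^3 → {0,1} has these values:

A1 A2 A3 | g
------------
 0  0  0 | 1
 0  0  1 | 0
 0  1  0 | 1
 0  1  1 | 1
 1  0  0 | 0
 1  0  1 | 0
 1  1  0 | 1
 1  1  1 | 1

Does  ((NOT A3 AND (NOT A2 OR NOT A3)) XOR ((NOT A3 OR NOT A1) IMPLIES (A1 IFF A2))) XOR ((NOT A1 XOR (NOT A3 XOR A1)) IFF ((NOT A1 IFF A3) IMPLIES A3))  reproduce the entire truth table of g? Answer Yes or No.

No

Test each input against both g and the formula:
  A1=0, A2=0, A3=0: formula gives 0, but g = 1 ✗
Since they disagree at (0,0,0), the expression is not a correct formula for g.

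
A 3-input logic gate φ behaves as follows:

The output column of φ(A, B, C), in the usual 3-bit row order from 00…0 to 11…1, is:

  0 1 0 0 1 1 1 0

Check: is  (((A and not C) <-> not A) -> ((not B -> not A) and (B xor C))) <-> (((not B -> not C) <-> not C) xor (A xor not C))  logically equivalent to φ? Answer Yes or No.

Yes

Check the formula against φ row by row:
  A=0, B=0, C=0: formula gives 0, φ = 0 ✓
  A=0, B=0, C=1: formula gives 1, φ = 1 ✓
  A=0, B=1, C=0: formula gives 0, φ = 0 ✓
  A=0, B=1, C=1: formula gives 0, φ = 0 ✓
  A=1, B=0, C=0: formula gives 1, φ = 1 ✓
  … (the remaining 3 rows also agree.)
No disagreement on any input; they are logically equivalent.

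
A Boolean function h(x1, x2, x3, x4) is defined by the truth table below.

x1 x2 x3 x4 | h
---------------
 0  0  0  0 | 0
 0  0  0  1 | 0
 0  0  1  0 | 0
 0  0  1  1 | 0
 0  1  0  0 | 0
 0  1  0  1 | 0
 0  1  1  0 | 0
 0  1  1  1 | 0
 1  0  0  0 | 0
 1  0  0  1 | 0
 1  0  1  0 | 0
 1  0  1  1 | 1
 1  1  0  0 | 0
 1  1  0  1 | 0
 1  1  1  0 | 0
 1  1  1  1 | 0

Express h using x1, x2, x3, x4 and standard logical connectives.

h(x1, x2, x3, x4) = ((x1 · x2') · x3) · x4

h is 1 on exactly one input, (1,0,1,1), whose minterm is x1·¬x2·x3·x4. So h is just that conjunction.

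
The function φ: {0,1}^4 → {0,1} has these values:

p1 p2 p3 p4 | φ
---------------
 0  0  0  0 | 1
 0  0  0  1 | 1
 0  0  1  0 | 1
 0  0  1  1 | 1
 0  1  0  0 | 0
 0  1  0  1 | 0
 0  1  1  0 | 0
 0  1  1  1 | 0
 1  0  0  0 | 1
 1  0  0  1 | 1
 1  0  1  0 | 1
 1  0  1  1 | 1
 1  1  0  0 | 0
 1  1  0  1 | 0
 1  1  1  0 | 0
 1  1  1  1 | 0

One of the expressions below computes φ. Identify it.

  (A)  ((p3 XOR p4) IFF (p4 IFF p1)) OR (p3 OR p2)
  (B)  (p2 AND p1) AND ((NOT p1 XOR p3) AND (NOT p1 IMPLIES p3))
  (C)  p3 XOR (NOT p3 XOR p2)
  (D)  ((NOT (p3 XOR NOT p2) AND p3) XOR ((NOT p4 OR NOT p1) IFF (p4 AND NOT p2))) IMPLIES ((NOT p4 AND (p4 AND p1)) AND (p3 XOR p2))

C

(A) disagrees with φ on (0,0,0,0) (formula → 0, table → 1); rule it out.
(B) disagrees with φ on (0,0,0,0) (formula → 0, table → 1); rule it out.
(D) disagrees with φ on (0,0,0,1) (formula → 0, table → 1); rule it out.
Only (C) survives; checking it on all 16 rows confirms it matches φ.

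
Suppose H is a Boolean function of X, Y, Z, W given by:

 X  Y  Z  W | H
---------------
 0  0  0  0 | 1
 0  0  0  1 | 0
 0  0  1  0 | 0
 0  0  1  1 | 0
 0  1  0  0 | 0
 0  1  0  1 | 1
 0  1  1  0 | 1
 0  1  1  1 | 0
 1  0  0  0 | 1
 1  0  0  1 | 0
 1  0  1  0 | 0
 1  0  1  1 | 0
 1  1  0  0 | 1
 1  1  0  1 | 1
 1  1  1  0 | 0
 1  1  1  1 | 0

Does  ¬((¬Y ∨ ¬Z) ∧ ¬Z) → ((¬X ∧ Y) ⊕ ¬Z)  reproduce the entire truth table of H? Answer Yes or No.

No

Check the formula against H row by row:
  X=0, Y=0, Z=0, W=0: formula gives 1, H = 1 ✓
  X=0, Y=0, Z=0, W=1: formula gives 1, but H = 0 ✗
Since they disagree at (0,0,0,1), the expression is not a correct formula for H.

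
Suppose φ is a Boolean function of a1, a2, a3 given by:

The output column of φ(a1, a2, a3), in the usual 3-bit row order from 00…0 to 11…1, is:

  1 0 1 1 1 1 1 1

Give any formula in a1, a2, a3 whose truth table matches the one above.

φ(a1, a2, a3) = NOT ((NOT a1 AND NOT a2) AND a3)

Only row (0,0,1) gives 0. So φ is 1 everywhere except there — the complement of the minterm ¬a1·¬a2·a3.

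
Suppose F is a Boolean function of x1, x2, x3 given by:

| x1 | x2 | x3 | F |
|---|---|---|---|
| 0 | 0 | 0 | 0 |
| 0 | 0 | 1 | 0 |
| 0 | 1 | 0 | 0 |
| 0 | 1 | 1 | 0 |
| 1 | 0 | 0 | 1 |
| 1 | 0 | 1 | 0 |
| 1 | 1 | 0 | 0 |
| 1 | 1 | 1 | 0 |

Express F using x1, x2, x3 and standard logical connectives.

Only row (1,0,0) gives 1. That row's minterm x1·¬x2·¬x3 is F directly.

F(x1, x2, x3) = (x1 · x2') · x3'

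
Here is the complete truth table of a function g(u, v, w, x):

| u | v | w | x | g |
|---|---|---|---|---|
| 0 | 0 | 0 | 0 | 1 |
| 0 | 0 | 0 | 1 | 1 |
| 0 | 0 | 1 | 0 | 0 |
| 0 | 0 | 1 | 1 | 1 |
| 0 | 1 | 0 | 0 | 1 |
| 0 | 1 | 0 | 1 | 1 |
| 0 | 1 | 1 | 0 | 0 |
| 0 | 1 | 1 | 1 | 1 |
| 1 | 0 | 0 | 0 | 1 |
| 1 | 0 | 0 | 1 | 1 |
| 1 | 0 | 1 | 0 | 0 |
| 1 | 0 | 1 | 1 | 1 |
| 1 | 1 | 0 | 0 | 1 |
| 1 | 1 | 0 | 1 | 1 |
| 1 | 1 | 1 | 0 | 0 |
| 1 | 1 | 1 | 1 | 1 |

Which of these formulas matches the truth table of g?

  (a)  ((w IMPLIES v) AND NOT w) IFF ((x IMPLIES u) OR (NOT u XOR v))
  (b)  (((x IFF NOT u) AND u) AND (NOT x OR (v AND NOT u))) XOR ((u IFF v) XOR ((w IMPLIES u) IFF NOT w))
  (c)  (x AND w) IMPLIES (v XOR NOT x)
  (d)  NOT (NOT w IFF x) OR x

(a): at (0,0,1,1) it gives 0, but g = 1 — eliminated.
(b): at (0,0,0,0) it gives 0, but g = 1 — eliminated.
(c): at (0,0,1,0) it gives 1, but g = 0 — eliminated.
Only (d) survives; checking it on all 16 rows confirms it matches g.

d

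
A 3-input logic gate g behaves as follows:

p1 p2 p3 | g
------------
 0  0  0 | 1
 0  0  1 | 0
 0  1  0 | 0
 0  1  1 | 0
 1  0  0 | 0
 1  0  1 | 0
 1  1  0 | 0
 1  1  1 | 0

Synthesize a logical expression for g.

The output is 1 only when every input is 0 — NOR of all inputs.

g(p1, p2, p3) = ~((p1 | p2) | p3)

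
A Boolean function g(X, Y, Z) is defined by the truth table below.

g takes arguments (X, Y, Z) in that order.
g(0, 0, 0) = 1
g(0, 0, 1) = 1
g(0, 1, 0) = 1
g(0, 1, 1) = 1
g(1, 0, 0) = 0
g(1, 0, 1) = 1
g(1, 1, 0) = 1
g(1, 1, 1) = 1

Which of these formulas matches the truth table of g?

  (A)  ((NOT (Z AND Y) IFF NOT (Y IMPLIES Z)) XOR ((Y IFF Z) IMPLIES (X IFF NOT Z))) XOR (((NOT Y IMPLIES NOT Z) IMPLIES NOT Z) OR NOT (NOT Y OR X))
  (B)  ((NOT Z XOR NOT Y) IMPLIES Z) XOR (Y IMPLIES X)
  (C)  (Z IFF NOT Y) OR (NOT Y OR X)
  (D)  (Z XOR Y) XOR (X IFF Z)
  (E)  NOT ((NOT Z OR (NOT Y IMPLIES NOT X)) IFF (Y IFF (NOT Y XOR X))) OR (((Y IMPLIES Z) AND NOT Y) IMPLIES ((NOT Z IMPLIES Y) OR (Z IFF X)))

E

(A) disagrees with g on (0,0,1) (formula → 0, table → 1); rule it out.
(B) disagrees with g on (0,0,0) (formula → 0, table → 1); rule it out.
(C) disagrees with g on (0,1,1) (formula → 0, table → 1); rule it out.
(D) disagrees with g on (0,1,0) (formula → 0, table → 1); rule it out.
That leaves (E). Evaluating it on every row reproduces the table of g exactly.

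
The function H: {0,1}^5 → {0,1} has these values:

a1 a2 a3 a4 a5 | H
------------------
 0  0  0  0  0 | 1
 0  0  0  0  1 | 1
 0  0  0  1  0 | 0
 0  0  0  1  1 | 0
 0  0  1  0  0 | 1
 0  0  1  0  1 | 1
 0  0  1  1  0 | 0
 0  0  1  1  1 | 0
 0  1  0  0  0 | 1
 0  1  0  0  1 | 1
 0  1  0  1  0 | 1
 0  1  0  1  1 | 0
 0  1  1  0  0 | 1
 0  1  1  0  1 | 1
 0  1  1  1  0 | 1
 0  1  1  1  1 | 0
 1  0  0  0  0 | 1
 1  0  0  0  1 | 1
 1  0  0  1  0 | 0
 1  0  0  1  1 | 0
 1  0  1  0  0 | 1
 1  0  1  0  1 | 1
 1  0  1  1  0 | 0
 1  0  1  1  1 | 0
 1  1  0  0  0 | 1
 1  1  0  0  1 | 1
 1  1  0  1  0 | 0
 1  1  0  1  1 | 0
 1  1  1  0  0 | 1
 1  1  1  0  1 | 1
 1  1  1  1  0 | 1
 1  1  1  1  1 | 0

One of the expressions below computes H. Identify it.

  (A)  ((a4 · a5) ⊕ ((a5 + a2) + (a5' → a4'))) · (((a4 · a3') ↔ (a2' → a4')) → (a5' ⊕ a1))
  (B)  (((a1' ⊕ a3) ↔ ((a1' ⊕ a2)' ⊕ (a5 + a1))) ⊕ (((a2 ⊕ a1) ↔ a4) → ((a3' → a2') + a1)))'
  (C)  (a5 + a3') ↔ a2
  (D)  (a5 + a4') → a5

(B) fails at (0,0,0,0,0): the formula yields 0, H is 1.
(C) fails at (0,0,0,0,0): the formula yields 0, H is 1.
(D) fails at (0,0,0,0,0): the formula yields 0, H is 1.
(A) is the remaining candidate, and it agrees with H on all 32 inputs.

A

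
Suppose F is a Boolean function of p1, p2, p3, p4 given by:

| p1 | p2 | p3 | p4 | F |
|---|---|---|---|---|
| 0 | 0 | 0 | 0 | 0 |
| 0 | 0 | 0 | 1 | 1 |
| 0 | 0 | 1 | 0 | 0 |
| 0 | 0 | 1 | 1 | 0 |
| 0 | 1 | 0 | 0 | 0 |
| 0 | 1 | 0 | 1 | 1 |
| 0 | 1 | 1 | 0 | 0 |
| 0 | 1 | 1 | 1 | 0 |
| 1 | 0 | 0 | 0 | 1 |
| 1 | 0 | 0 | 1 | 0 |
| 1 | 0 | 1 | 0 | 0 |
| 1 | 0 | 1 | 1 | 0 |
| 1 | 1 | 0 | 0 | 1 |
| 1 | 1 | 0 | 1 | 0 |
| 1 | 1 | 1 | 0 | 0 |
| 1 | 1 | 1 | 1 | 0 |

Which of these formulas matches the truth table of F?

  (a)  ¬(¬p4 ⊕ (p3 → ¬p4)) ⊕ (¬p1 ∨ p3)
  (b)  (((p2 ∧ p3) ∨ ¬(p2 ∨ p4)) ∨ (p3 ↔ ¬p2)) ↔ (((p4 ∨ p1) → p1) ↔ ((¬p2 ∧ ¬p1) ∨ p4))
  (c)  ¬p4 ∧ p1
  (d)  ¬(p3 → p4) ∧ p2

a

(b): at (0,0,0,0) it gives 1, but F = 0 — eliminated.
(c): at (0,0,0,1) it gives 0, but F = 1 — eliminated.
(d): at (0,0,0,1) it gives 0, but F = 1 — eliminated.
(a) is the remaining candidate, and it agrees with F on all 16 inputs.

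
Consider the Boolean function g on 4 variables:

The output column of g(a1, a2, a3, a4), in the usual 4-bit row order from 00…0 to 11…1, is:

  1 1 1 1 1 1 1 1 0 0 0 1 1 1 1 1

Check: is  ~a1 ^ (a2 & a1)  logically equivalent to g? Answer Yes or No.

Check the formula against g row by row:
  a1=0, a2=0, a3=0, a4=0: formula gives 1, g = 1 ✓
  a1=0, a2=0, a3=0, a4=1: formula gives 1, g = 1 ✓
  a1=0, a2=0, a3=1, a4=0: formula gives 1, g = 1 ✓
  a1=0, a2=0, a3=1, a4=1: formula gives 1, g = 1 ✓
  …
  a1=1, a2=0, a3=1, a4=1: formula gives 0, but g = 1 ✗
Row (1,0,1,1) is a counterexample, so the formula is not equivalent to g.

No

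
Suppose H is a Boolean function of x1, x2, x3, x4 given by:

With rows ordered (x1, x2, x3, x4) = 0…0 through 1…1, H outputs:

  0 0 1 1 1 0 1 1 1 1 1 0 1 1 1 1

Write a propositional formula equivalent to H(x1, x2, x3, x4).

H(x1, x2, x3, x4) = not ((((((not x1 and not x2) and not x3) and not x4) or (((not x1 and not x2) and not x3) and x4)) or (((not x1 and x2) and not x3) and x4)) or (((x1 and not x2) and x3) and x4))

The 0-rows are (0,0,0,0), (0,0,0,1), (0,1,0,1), (1,0,1,1). Take each as a conjunction (¬x1·¬x2·¬x3·¬x4, ¬x1·¬x2·¬x3·x4, ¬x1·x2·¬x3·x4, x1·¬x2·x3·x4), form their disjunction, and complement — that gives a formula that is 1 everywhere H is.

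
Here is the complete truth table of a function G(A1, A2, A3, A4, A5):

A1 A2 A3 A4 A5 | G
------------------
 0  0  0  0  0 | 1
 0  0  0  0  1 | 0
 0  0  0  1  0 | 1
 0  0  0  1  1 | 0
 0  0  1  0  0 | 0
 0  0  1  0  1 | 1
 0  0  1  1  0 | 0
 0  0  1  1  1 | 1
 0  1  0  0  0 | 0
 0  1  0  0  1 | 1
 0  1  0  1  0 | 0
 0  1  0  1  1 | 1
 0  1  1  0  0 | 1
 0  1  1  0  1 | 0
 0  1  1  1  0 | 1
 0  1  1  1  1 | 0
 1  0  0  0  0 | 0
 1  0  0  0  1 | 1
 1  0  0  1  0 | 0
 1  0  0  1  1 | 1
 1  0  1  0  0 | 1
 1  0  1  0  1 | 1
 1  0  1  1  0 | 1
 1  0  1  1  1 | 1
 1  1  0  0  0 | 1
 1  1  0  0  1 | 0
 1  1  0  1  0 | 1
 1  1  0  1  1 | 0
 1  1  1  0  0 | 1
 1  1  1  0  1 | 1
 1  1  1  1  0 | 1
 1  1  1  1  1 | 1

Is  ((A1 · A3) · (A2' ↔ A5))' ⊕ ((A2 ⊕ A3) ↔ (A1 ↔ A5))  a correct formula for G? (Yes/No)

Yes

Check the formula against G row by row:
  A1=0, A2=0, A3=0, A4=0, A5=0: formula gives 1, G = 1 ✓
  A1=0, A2=0, A3=0, A4=0, A5=1: formula gives 0, G = 0 ✓
  A1=0, A2=0, A3=0, A4=1, A5=0: formula gives 1, G = 1 ✓
  A1=0, A2=0, A3=0, A4=1, A5=1: formula gives 0, G = 0 ✓
  … (the remaining 28 rows also agree.)
All 32 rows match — the expression computes G exactly.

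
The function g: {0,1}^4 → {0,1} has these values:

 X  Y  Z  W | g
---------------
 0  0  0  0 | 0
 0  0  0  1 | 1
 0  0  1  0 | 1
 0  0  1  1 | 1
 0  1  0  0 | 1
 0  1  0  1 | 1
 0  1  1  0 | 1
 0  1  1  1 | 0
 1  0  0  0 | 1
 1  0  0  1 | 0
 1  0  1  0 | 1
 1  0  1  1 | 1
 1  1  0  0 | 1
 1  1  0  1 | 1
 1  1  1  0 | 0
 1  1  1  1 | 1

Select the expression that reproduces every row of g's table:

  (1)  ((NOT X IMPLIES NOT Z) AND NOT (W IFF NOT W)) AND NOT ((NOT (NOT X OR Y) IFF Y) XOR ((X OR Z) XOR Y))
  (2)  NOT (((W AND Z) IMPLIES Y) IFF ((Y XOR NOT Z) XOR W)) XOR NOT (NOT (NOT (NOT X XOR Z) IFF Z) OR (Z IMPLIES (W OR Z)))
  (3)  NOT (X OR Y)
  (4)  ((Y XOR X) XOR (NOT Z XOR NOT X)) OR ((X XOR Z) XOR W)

(1) fails at (0,0,0,1): the formula yields 0, g is 1.
(2) fails at (0,1,0,1): the formula yields 0, g is 1.
(3) fails at (0,0,0,0): the formula yields 1, g is 0.
(4) is the remaining candidate, and it agrees with g on all 16 inputs.

4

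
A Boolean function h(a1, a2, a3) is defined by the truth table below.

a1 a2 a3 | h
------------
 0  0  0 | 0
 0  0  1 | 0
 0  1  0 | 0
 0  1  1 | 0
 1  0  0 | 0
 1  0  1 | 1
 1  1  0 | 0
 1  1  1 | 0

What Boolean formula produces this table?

h(a1, a2, a3) = (a1 · a2') · a3

Only row (1,0,1) gives 1. That row's minterm a1·¬a2·a3 is h directly.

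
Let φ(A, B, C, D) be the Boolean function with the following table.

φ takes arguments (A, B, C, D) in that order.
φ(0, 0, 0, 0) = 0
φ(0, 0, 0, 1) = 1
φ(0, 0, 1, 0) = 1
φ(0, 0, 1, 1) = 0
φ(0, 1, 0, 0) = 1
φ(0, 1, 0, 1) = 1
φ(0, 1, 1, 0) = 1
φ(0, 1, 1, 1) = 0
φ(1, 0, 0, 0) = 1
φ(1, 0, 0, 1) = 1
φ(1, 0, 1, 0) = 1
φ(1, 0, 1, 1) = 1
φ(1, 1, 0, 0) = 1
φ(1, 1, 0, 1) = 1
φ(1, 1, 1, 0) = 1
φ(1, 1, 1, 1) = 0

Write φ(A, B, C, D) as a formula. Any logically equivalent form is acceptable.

φ is 0 on only 4 rows — (0,0,0,0), (0,0,1,1), (0,1,1,1), (1,1,1,1). Writing each as a minterm (¬A·¬B·¬C·¬D, ¬A·¬B·C·D, ¬A·B·C·D, A·B·C·D) and OR-ing them characterizes exactly where φ=0, so φ is the negation of that disjunction.

φ(A, B, C, D) = ((((((A' · B') · C') · D') + (((A' · B') · C) · D)) + (((A' · B) · C) · D)) + (((A · B) · C) · D))'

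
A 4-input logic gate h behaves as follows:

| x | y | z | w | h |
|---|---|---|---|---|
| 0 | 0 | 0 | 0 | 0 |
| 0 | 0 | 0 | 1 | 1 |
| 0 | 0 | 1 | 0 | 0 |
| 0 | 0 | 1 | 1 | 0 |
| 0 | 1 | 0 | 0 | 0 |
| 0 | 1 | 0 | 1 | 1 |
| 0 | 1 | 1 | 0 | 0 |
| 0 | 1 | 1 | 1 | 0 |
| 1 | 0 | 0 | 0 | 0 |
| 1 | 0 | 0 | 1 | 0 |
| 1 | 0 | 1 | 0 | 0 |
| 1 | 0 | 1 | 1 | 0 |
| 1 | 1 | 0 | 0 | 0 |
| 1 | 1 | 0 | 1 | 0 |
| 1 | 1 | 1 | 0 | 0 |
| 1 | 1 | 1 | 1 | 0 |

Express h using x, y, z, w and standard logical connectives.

Collect the rows where h=1 — (0,0,0,1), (0,1,0,1) — and write one minterm per row: ¬x·¬y·¬z·w, ¬x·y·¬z·w. Their union (logical OR) reproduces the table exactly.

h(x, y, z, w) = (((not x and not y) and not z) and w) or (((not x and y) and not z) and w)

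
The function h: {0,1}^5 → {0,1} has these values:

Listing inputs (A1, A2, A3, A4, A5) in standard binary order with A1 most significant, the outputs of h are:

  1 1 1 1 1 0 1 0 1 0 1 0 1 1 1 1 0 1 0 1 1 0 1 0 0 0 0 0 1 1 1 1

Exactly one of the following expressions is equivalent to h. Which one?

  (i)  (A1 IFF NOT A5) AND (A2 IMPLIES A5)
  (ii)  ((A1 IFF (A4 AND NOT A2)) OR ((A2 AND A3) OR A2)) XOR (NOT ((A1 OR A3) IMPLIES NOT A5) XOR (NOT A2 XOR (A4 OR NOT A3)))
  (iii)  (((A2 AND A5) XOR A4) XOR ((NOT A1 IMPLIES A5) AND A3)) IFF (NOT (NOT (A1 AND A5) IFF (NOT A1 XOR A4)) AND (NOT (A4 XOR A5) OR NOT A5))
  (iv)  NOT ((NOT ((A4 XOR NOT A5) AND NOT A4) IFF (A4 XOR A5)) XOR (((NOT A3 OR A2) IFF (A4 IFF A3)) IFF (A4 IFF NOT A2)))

iii

(i) disagrees with h on (0,0,0,0,0) (formula → 0, table → 1); rule it out.
(ii) disagrees with h on (0,0,0,1,0) (formula → 0, table → 1); rule it out.
(iv) disagrees with h on (0,0,0,0,0) (formula → 0, table → 1); rule it out.
That leaves (iii). Evaluating it on every row reproduces the table of h exactly.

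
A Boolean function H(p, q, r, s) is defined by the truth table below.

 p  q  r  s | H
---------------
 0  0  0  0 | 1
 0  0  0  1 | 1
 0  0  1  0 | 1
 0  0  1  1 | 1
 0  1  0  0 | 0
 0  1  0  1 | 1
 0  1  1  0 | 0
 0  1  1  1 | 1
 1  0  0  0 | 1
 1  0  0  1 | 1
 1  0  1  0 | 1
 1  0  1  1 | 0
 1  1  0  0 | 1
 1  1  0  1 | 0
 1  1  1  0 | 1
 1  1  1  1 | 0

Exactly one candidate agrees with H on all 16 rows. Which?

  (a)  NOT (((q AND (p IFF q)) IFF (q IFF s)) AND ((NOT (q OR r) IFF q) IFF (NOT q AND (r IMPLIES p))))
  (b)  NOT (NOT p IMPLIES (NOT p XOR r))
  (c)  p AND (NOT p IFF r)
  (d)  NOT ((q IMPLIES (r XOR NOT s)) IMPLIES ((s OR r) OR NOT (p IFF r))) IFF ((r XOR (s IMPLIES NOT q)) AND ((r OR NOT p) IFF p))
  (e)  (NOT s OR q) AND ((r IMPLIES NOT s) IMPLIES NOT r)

(b) fails at (0,0,0,0): the formula yields 0, H is 1.
(c) fails at (0,0,0,0): the formula yields 0, H is 1.
(d) fails at (0,0,0,0): the formula yields 0, H is 1.
(e) fails at (0,0,0,1): the formula yields 0, H is 1.
Only (a) survives; checking it on all 16 rows confirms it matches H.

a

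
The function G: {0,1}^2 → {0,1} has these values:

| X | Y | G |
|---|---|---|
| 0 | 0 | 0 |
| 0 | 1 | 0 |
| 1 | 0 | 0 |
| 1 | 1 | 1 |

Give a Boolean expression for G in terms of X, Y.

Only row (1,1) gives 1. That row's minterm X·Y is G directly.

G(X, Y) = X ∧ Y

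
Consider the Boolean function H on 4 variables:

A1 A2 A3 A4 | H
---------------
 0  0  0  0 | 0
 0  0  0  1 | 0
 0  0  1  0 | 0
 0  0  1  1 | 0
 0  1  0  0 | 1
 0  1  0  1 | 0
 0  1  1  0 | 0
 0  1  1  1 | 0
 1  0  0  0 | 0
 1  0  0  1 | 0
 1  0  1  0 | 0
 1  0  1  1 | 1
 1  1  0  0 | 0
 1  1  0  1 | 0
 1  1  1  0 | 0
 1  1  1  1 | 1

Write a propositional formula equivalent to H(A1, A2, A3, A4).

H=1 on 3 inputs: (0,1,0,0), (1,0,1,1), (1,1,1,1). Reading each as a conjunction of literals (¬A1·A2·¬A3·¬A4, A1·¬A2·A3·A4, A1·A2·A3·A4) and taking the OR gives the canonical DNF.

H(A1, A2, A3, A4) = ((((NOT A1 AND A2) AND NOT A3) AND NOT A4) OR (((A1 AND NOT A2) AND A3) AND A4)) OR (((A1 AND A2) AND A3) AND A4)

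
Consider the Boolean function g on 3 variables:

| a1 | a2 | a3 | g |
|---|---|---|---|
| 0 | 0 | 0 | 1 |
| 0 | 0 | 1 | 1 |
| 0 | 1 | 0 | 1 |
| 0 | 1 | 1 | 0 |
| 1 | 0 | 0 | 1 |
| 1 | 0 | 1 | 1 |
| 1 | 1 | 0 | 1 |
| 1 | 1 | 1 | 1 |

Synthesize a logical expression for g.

g is 0 on exactly one input, (0,1,1), whose minterm is ¬a1·a2·a3. So g is the negation of that single conjunction.

g(a1, a2, a3) = ¬((¬a1 ∧ a2) ∧ a3)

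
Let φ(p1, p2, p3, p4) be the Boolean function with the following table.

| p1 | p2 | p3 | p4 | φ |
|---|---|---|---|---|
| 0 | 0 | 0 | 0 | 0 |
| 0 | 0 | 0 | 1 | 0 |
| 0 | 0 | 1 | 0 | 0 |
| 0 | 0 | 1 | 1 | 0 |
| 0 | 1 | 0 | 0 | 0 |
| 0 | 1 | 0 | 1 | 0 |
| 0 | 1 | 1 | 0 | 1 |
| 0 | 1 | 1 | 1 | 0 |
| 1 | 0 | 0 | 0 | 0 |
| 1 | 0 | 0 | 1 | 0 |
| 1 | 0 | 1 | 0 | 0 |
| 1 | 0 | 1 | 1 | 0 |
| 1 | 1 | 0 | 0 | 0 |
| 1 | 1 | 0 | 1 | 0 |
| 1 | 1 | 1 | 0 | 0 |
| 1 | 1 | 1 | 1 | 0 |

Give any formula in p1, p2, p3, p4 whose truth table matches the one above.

φ(p1, p2, p3, p4) = ((not p1 and p2) and p3) and not p4

φ is 1 on exactly one input, (0,1,1,0), whose minterm is ¬p1·p2·p3·¬p4. So φ is just that conjunction.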